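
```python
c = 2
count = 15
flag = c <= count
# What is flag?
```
Trace:
  c=2
  c=2, count=15
  c=2, count=15, flag=True

Final answer: True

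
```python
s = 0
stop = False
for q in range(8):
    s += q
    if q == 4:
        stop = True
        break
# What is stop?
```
Trace:
  s=0
  s=0, stop=False
  s=0, stop=False, q=0
  s=1, stop=False, q=1
  s=3, stop=False, q=2
  s=6, stop=False, q=3
  s=10, stop=True, q=4

Final answer: True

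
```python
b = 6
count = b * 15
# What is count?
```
Trace:
  b=6
  b=6, count=90

Final answer: 90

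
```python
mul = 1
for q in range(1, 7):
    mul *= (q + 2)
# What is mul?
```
Trace:
  mul=1
  mul=3, q=1
  mul=12, q=2
  mul=60, q=3
  mul=360, q=4
  mul=2520, q=5
  mul=20160, q=6

Final answer: 20160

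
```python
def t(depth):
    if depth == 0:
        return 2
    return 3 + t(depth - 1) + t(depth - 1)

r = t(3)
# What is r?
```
Call trace (a repeated sub-call is expanded the first time; later identical calls just restate its return value):
t(depth=3)
  t(depth=2)
    t(depth=1)
      t(depth=0)
      -> return 2
      t(depth=0)
      -> return 2
    -> return 7
    t(depth=1) -> return 7  (same call as traced above)
  -> return 17
  t(depth=2) -> return 17  (same call as traced above)
-> return 37

Final answer: 37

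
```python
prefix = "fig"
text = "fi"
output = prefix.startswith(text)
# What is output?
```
Trace:
  prefix='fig'
  prefix='fig', text='fi'
  prefix='fig', text='fi', output=True

Final answer: True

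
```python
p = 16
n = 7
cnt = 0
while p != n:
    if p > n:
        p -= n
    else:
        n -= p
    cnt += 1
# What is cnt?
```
Trace:
  p=16
  p=16, n=7
  p=16, n=7, cnt=0
  p=9, n=7, cnt=1
  p=2, n=7, cnt=2
  p=2, n=5, cnt=3
  p=2, n=3, cnt=4
  p=2, n=1, cnt=5
  p=1, n=1, cnt=6

Final answer: 6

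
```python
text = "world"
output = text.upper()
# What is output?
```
Trace:
  text='world'
  text='world', output='WORLD'

Final answer: 'WORLD'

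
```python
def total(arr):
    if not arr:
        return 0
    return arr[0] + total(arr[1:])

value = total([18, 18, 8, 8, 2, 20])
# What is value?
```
Call trace:
total(arr=[18, 18, 8, 8, 2, 20])
  total(arr=[18, 8, 8, 2, 20])
    total(arr=[8, 8, 2, 20])
      total(arr=[8, 2, 20])
        total(arr=[2, 20])
          total(arr=[20])
            total(arr=[])
            -> return 0
          -> return 20
        -> return 22
      -> return 30
    -> return 38
  -> return 56
-> return 74

Final answer: 74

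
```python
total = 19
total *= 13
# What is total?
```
Trace:
  total=19
  total=247

Final answer: 247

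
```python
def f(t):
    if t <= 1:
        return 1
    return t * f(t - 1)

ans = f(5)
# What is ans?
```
Call trace:
f(t=5)
  f(t=4)
    f(t=3)
      f(t=2)
        f(t=1)
        -> return 1
      -> return 2
    -> return 6
  -> return 24
-> return 120

Final answer: 120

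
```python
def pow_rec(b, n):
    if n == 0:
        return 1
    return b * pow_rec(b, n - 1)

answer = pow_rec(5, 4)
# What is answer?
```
Call trace:
pow_rec(b=5, n=4)
  pow_rec(b=5, n=3)
    pow_rec(b=5, n=2)
      pow_rec(b=5, n=1)
        pow_rec(b=5, n=0)
        -> return 1
      -> return 5
    -> return 25
  -> return 125
-> return 625

Final answer: 625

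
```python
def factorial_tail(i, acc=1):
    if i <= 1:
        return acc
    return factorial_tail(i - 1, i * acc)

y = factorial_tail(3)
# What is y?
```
Call trace:
factorial_tail(i=3, acc=1)
  factorial_tail(i=2, acc=3)
    factorial_tail(i=1, acc=6)
    -> return 6
  -> return 6
-> return 6

Final answer: 6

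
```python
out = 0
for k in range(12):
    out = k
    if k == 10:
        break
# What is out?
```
Trace:
  out=0
  out=0, k=0
  out=1, k=1
  out=2, k=2
  out=3, k=3
  out=4, k=4
  out=5, k=5
  out=6, k=6
  out=7, k=7
  out=8, k=8
  out=9, k=9
  out=10, k=10

Final answer: 10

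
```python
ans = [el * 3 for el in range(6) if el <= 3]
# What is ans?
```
Trace:
  el=0
  el=1
  el=2
  el=3
  el=4
  el=5
  ans=[0, 3, 6, 9]

Final answer: [0, 3, 6, 9]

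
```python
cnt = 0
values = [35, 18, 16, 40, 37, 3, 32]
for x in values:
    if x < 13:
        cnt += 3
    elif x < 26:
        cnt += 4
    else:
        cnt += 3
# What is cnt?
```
Trace:
  cnt=0
  cnt=3, x=35
  cnt=7, x=18
  cnt=11, x=16
  cnt=14, x=40
  cnt=17, x=37
  cnt=20, x=3
  cnt=23, x=32

Final answer: 23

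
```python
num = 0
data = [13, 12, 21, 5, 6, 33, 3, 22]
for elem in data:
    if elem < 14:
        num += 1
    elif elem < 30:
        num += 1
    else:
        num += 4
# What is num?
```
Trace:
  num=0
  num=1, elem=13
  num=2, elem=12
  num=3, elem=21
  num=4, elem=5
  num=5, elem=6
  num=9, elem=33
  num=10, elem=3
  num=11, elem=22

Final answer: 11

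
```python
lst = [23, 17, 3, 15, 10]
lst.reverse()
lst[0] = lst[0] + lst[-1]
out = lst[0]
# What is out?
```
Trace:
  lst=[23, 17, 3, 15, 10]
  lst=[10, 15, 3, 17, 23]
  lst=[33, 15, 3, 17, 23]
  lst=[33, 15, 3, 17, 23], out=33

Final answer: 33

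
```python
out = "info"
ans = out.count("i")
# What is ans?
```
Trace:
  out='info'
  out='info', ans=1

Final answer: 1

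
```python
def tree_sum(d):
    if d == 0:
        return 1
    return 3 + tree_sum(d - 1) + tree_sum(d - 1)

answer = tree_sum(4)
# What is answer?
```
Call trace (a repeated sub-call is expanded the first time; later identical calls just restate its return value):
tree_sum(d=4)
  tree_sum(d=3)
    tree_sum(d=2)
      tree_sum(d=1)
        tree_sum(d=0)
        -> return 1
        tree_sum(d=0)
        -> return 1
      -> return 5
      tree_sum(d=1) -> return 5  (same call as traced above)
    -> return 13
    tree_sum(d=2) -> return 13  (same call as traced above)
  -> return 29
  tree_sum(d=3) -> return 29  (same call as traced above)
-> return 61

Final answer: 61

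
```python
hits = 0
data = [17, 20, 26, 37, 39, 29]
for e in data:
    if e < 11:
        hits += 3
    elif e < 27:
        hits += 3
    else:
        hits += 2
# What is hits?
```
Trace:
  hits=0
  hits=3, e=17
  hits=6, e=20
  hits=9, e=26
  hits=11, e=37
  hits=13, e=39
  hits=15, e=29

Final answer: 15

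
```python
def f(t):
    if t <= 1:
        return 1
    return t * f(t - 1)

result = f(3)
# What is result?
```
Call trace:
f(t=3)
  f(t=2)
    f(t=1)
    -> return 1
  -> return 2
-> return 6

Final answer: 6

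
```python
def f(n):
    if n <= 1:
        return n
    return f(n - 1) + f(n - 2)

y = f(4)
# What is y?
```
Call trace (a repeated sub-call is expanded the first time; later identical calls just restate its return value):
f(n=4)
  f(n=3)
    f(n=2)
      f(n=1)
      -> return 1
      f(n=0)
      -> return 0
    -> return 1
    f(n=1)
    -> return 1
  -> return 2
  f(n=2) -> return 1  (same call as traced above)
-> return 3

Final answer: 3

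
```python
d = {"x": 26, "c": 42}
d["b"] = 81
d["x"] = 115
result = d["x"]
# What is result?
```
Trace:
  d={'x': 26, 'c': 42}
  d={'x': 26, 'c': 42, 'b': 81}
  d={'x': 115, 'c': 42, 'b': 81}
  d={'x': 115, 'c': 42, 'b': 81}, result=115

Final answer: 115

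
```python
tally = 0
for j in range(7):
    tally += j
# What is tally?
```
Trace:
  tally=0
  tally=0, j=0
  tally=1, j=1
  tally=3, j=2
  tally=6, j=3
  tally=10, j=4
  tally=15, j=5
  tally=21, j=6

Final answer: 21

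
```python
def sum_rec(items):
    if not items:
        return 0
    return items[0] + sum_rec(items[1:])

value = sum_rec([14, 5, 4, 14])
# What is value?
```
Call trace:
sum_rec(items=[14, 5, 4, 14])
  sum_rec(items=[5, 4, 14])
    sum_rec(items=[4, 14])
      sum_rec(items=[14])
        sum_rec(items=[])
        -> return 0
      -> return 14
    -> return 18
  -> return 23
-> return 37

Final answer: 37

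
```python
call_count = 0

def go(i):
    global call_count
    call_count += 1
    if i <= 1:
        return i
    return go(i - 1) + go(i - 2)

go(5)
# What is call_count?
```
Call trace (a repeated sub-call is expanded the first time; later identical calls just restate its return value):
go(i=5)
  go(i=4)
    go(i=3)
      go(i=2)
        go(i=1)
        -> return 1
        go(i=0)
        -> return 0
      -> return 1
      go(i=1)
      -> return 1
    -> return 2
    go(i=2) -> return 1  (same call as traced above)
  -> return 3
  go(i=3) -> return 2  (same call as traced above)
-> return 5

call_count is incremented once per call, so count the calls in each subtree. Let C(i) = number of calls made by go(i).
C(0) = C(1) = 1 (base case, no recursion); C(i) = 1 + C(i - 1) + C(i - 2) otherwise.
C(2) = 1 + C(1) + C(0) = 1 + 1 + 1 = 3
C(3) = 1 + C(2) + C(1) = 1 + 3 + 1 = 5
C(4) = 1 + C(3) + C(2) = 1 + 5 + 3 = 9
C(5) = 1 + C(4) + C(3) = 1 + 9 + 5 = 15
call_count = C(5) = 15

Final answer: 15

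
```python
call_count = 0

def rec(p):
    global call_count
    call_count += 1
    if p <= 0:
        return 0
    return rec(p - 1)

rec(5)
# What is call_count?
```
Call trace:
rec(p=5)
  rec(p=4)
    rec(p=3)
      rec(p=2)
        rec(p=1)
          rec(p=0)
          -> return 0
        -> return 0
      -> return 0
    -> return 0
  -> return 0
-> return 0

call_count is incremented once per call. rec is entered once for each p = 5, 4, 3, 2, 1, 0 (the p <= 0 call returns without recursing), i.e. 5 + 1 calls.
call_count = 6

Final answer: 6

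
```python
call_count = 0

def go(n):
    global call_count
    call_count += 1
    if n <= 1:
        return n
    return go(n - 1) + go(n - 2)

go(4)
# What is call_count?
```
Call trace (a repeated sub-call is expanded the first time; later identical calls just restate its return value):
go(n=4)
  go(n=3)
    go(n=2)
      go(n=1)
      -> return 1
      go(n=0)
      -> return 0
    -> return 1
    go(n=1)
    -> return 1
  -> return 2
  go(n=2) -> return 1  (same call as traced above)
-> return 3

call_count is incremented once per call, so count the calls in each subtree. Let C(n) = number of calls made by go(n).
C(0) = C(1) = 1 (base case, no recursion); C(n) = 1 + C(n - 1) + C(n - 2) otherwise.
C(2) = 1 + C(1) + C(0) = 1 + 1 + 1 = 3
C(3) = 1 + C(2) + C(1) = 1 + 3 + 1 = 5
C(4) = 1 + C(3) + C(2) = 1 + 5 + 3 = 9
call_count = C(4) = 9

Final answer: 9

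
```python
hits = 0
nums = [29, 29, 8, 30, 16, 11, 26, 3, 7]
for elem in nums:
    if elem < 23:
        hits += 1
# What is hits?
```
Trace:
  hits=0
  hits=0, elem=29
  hits=0, elem=29
  hits=1, elem=8
  hits=1, elem=30
  hits=2, elem=16
  hits=3, elem=11
  hits=3, elem=26
  hits=4, elem=3
  hits=5, elem=7

Final answer: 5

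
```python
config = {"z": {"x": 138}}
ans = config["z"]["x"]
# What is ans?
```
Trace:
  config={'z': {'x': 138}}
  config={'z': {'x': 138}}, ans=138

Final answer: 138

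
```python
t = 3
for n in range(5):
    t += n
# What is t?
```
Trace:
  t=3
  t=3, n=0
  t=4, n=1
  t=6, n=2
  t=9, n=3
  t=13, n=4

Final answer: 13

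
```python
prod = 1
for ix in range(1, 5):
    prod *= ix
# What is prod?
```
Trace:
  prod=1
  prod=1, ix=1
  prod=2, ix=2
  prod=6, ix=3
  prod=24, ix=4

Final answer: 24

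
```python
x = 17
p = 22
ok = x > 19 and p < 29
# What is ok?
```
Trace:
  x=17
  x=17, p=22
  x=17, p=22, ok=False

Final answer: False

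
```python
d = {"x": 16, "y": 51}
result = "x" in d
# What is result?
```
Trace:
  d={'x': 16, 'y': 51}
  d={'x': 16, 'y': 51}, result=True

Final answer: True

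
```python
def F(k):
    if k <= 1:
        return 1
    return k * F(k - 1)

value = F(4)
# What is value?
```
Call trace:
F(k=4)
  F(k=3)
    F(k=2)
      F(k=1)
      -> return 1
    -> return 2
  -> return 6
-> return 24

Final answer: 24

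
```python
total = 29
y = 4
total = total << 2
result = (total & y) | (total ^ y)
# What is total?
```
Trace:
  total=29
  total=29, y=4
  total=116, y=4
  total=116, y=4, result=116

Final answer: 116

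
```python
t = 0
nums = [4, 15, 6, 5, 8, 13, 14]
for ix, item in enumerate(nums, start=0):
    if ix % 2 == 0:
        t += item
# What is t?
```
Trace:
  t=0
  t=4, ix=0, item=4
  t=4, ix=1, item=15
  t=10, ix=2, item=6
  t=10, ix=3, item=5
  t=18, ix=4, item=8
  t=18, ix=5, item=13
  t=32, ix=6, item=14

Final answer: 32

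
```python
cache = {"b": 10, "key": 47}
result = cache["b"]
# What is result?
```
Trace:
  cache={'b': 10, 'key': 47}
  cache={'b': 10, 'key': 47}, result=10

Final answer: 10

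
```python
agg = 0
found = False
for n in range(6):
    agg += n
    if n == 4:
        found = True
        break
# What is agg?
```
Trace:
  agg=0
  agg=0, found=False
  agg=0, found=False, n=0
  agg=1, found=False, n=1
  agg=3, found=False, n=2
  agg=6, found=False, n=3
  agg=10, found=True, n=4

Final answer: 10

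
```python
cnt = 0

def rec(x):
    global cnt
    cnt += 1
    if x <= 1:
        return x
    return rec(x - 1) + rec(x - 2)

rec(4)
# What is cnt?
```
Call trace (a repeated sub-call is expanded the first time; later identical calls just restate its return value):
rec(x=4)
  rec(x=3)
    rec(x=2)
      rec(x=1)
      -> return 1
      rec(x=0)
      -> return 0
    -> return 1
    rec(x=1)
    -> return 1
  -> return 2
  rec(x=2) -> return 1  (same call as traced above)
-> return 3

cnt is incremented once per call, so count the calls in each subtree. Let C(x) = number of calls made by rec(x).
C(0) = C(1) = 1 (base case, no recursion); C(x) = 1 + C(x - 1) + C(x - 2) otherwise.
C(2) = 1 + C(1) + C(0) = 1 + 1 + 1 = 3
C(3) = 1 + C(2) + C(1) = 1 + 3 + 1 = 5
C(4) = 1 + C(3) + C(2) = 1 + 5 + 3 = 9
cnt = C(4) = 9

Final answer: 9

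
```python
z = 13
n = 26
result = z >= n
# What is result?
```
Trace:
  z=13
  z=13, n=26
  z=13, n=26, result=False

Final answer: False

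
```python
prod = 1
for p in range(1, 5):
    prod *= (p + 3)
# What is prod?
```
Trace:
  prod=1
  prod=4, p=1
  prod=20, p=2
  prod=120, p=3
  prod=840, p=4

Final answer: 840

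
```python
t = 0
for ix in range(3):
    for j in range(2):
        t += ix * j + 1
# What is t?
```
Trace:
  t=0
  t=1, ix=0, j=0
  t=2, ix=0, j=1
  t=3, ix=1, j=0
  t=5, ix=1, j=1
  t=6, ix=2, j=0
  t=9, ix=2, j=1

Final answer: 9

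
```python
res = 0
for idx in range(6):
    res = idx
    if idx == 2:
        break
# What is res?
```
Trace:
  res=0
  res=0, idx=0
  res=1, idx=1
  res=2, idx=2

Final answer: 2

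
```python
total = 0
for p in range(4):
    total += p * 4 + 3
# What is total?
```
Trace:
  total=0
  total=3, p=0
  total=10, p=1
  total=21, p=2
  total=36, p=3

Final answer: 36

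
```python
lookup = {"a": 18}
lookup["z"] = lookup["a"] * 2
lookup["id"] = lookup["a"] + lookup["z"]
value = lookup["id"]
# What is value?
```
Trace:
  lookup={'a': 18}
  lookup={'a': 18, 'z': 36}
  lookup={'a': 18, 'z': 36, 'id': 54}
  lookup={'a': 18, 'z': 36, 'id': 54}, value=54

Final answer: 54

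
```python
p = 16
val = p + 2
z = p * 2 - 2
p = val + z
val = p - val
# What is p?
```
Trace:
  p=16
  p=16, val=18
  p=16, val=18, z=30
  p=48, val=18, z=30
  p=48, val=30, z=30

Final answer: 48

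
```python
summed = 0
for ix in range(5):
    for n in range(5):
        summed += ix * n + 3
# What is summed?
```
Trace:
  summed=0
  summed=3, ix=0, n=0
  summed=6, ix=0, n=1
  summed=9, ix=0, n=2
  summed=12, ix=0, n=3
  summed=15, ix=0, n=4
  summed=18, ix=1, n=0
  summed=22, ix=1, n=1
  summed=27, ix=1, n=2
  summed=33, ix=1, n=3
  summed=40, ix=1, n=4
  summed=43, ix=2, n=0
  summed=48, ix=2, n=1
  summed=55, ix=2, n=2
  summed=64, ix=2, n=3
  summed=75, ix=2, n=4
  summed=78, ix=3, n=0
  summed=84, ix=3, n=1
  summed=93, ix=3, n=2
  summed=105, ix=3, n=3
  summed=120, ix=3, n=4
  summed=123, ix=4, n=0
  summed=130, ix=4, n=1
  summed=141, ix=4, n=2
  summed=156, ix=4, n=3
  summed=175, ix=4, n=4

Final answer: 175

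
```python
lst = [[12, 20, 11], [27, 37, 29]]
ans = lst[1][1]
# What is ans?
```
Trace:
  lst=[[12, 20, 11], [27, 37, 29]]
  lst=[[12, 20, 11], [27, 37, 29]], ans=37

Final answer: 37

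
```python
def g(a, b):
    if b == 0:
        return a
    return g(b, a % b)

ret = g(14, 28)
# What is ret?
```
Call trace:
g(a=14, b=28)
  g(a=28, b=14)
    g(a=14, b=0)
    -> return 14
  -> return 14
-> return 14

Final answer: 14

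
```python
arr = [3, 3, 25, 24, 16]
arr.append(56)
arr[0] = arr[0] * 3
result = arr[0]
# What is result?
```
Trace:
  arr=[3, 3, 25, 24, 16]
  arr=[3, 3, 25, 24, 16, 56]
  arr=[9, 3, 25, 24, 16, 56]
  arr=[9, 3, 25, 24, 16, 56], result=9

Final answer: 9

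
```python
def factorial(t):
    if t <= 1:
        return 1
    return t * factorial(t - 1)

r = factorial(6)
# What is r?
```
Call trace:
factorial(t=6)
  factorial(t=5)
    factorial(t=4)
      factorial(t=3)
        factorial(t=2)
          factorial(t=1)
          -> return 1
        -> return 2
      -> return 6
    -> return 24
  -> return 120
-> return 720

Final answer: 720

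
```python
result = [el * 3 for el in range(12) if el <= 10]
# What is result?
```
Trace:
  el=0
  el=1
  el=2
  el=3
  el=4
  el=5
  el=6
  el=7
  el=8
  el=9
  el=10
  el=11
  result=[0, 3, 6, 9, 12, 15, 18, 21, 24, 27, 30]

Final answer: [0, 3, 6, 9, 12, 15, 18, 21, 24, 27, 30]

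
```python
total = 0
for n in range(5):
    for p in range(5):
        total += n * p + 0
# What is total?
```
Trace:
  total=0
  total=0, n=0, p=0
  total=0, n=0, p=1
  total=0, n=0, p=2
  total=0, n=0, p=3
  total=0, n=0, p=4
  total=0, n=1, p=0
  total=1, n=1, p=1
  total=3, n=1, p=2
  total=6, n=1, p=3
  total=10, n=1, p=4
  total=10, n=2, p=0
  total=12, n=2, p=1
  total=16, n=2, p=2
  total=22, n=2, p=3
  total=30, n=2, p=4
  total=30, n=3, p=0
  total=33, n=3, p=1
  total=39, n=3, p=2
  total=48, n=3, p=3
  total=60, n=3, p=4
  total=60, n=4, p=0
  total=64, n=4, p=1
  total=72, n=4, p=2
  total=84, n=4, p=3
  total=100, n=4, p=4

Final answer: 100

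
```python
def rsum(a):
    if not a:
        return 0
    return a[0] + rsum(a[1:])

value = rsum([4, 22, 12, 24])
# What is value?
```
Call trace:
rsum(a=[4, 22, 12, 24])
  rsum(a=[22, 12, 24])
    rsum(a=[12, 24])
      rsum(a=[24])
        rsum(a=[])
        -> return 0
      -> return 24
    -> return 36
  -> return 58
-> return 62

Final answer: 62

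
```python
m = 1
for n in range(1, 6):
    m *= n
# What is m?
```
Trace:
  m=1
  m=1, n=1
  m=2, n=2
  m=6, n=3
  m=24, n=4
  m=120, n=5

Final answer: 120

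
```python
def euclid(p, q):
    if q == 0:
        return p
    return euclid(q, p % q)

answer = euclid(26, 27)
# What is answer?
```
Call trace:
euclid(p=26, q=27)
  euclid(p=27, q=26)
    euclid(p=26, q=1)
      euclid(p=1, q=0)
      -> return 1
    -> return 1
  -> return 1
-> return 1

Final answer: 1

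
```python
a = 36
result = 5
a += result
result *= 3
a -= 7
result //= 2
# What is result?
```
Trace:
  a=36
  a=36, result=5
  a=41, result=5
  a=41, result=15
  a=34, result=15
  a=34, result=7

Final answer: 7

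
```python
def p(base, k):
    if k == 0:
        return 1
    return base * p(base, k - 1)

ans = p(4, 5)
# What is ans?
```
Call trace:
p(base=4, k=5)
  p(base=4, k=4)
    p(base=4, k=3)
      p(base=4, k=2)
        p(base=4, k=1)
          p(base=4, k=0)
          -> return 1
        -> return 4
      -> return 16
    -> return 64
  -> return 256
-> return 1024

Final answer: 1024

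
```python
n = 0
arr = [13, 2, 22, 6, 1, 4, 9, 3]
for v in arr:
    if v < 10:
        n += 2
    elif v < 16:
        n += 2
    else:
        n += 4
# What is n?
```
Trace:
  n=0
  n=2, v=13
  n=4, v=2
  n=8, v=22
  n=10, v=6
  n=12, v=1
  n=14, v=4
  n=16, v=9
  n=18, v=3

Final answer: 18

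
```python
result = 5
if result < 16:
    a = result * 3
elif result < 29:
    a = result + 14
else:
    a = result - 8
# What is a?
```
Trace:
  result=5
  result=5, a=15

Final answer: 15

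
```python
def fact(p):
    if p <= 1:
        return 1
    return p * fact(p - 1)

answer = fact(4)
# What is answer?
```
Call trace:
fact(p=4)
  fact(p=3)
    fact(p=2)
      fact(p=1)
      -> return 1
    -> return 2
  -> return 6
-> return 24

Final answer: 24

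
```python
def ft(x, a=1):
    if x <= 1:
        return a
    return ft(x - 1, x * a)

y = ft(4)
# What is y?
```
Call trace:
ft(x=4, a=1)
  ft(x=3, a=4)
    ft(x=2, a=12)
      ft(x=1, a=24)
      -> return 24
    -> return 24
  -> return 24
-> return 24

Final answer: 24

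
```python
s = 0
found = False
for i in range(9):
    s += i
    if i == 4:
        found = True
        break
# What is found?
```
Trace:
  s=0
  s=0, found=False
  s=0, found=False, i=0
  s=1, found=False, i=1
  s=3, found=False, i=2
  s=6, found=False, i=3
  s=10, found=True, i=4

Final answer: True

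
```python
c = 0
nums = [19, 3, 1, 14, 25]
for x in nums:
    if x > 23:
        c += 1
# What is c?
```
Trace:
  c=0
  c=0, x=19
  c=0, x=3
  c=0, x=1
  c=0, x=14
  c=1, x=25

Final answer: 1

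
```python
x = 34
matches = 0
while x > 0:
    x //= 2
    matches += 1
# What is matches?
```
Trace:
  x=34
  x=34, matches=0
  x=17, matches=1
  x=8, matches=2
  x=4, matches=3
  x=2, matches=4
  x=1, matches=5
  x=0, matches=6

Final answer: 6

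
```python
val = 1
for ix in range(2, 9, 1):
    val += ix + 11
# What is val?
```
Trace:
  val=1
  val=14, ix=2
  val=28, ix=3
  val=43, ix=4
  val=59, ix=5
  val=76, ix=6
  val=94, ix=7
  val=113, ix=8

Final answer: 113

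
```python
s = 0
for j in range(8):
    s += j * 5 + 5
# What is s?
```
Trace:
  s=0
  s=5, j=0
  s=15, j=1
  s=30, j=2
  s=50, j=3
  s=75, j=4
  s=105, j=5
  s=140, j=6
  s=180, j=7

Final answer: 180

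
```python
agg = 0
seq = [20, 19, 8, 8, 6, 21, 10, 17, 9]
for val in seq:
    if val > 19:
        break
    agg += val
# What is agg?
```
Trace:
  agg=0
  agg=0, val=20

Final answer: 0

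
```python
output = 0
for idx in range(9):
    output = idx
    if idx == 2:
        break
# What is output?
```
Trace:
  output=0
  output=0, idx=0
  output=1, idx=1
  output=2, idx=2

Final answer: 2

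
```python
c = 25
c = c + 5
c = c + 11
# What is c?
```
Trace:
  c=25
  c=30
  c=41

Final answer: 41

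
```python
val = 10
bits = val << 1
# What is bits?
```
Trace:
  val=10
  val=10, bits=20

Final answer: 20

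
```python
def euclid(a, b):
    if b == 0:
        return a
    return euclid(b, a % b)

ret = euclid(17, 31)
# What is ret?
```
Call trace:
euclid(a=17, b=31)
  euclid(a=31, b=17)
    euclid(a=17, b=14)
      euclid(a=14, b=3)
        euclid(a=3, b=2)
          euclid(a=2, b=1)
            euclid(a=1, b=0)
            -> return 1
          -> return 1
        -> return 1
      -> return 1
    -> return 1
  -> return 1
-> return 1

Final answer: 1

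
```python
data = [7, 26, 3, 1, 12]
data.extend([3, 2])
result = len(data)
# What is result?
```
Trace:
  data=[7, 26, 3, 1, 12]
  data=[7, 26, 3, 1, 12, 3, 2]
  data=[7, 26, 3, 1, 12, 3, 2], result=7

Final answer: 7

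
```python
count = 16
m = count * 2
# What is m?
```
Trace:
  count=16
  count=16, m=32

Final answer: 32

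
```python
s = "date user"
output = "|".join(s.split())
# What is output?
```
Trace:
  s='date user'
  s='date user', output='date|user'

Final answer: 'date|user'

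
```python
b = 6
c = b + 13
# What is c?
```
Trace:
  b=6
  b=6, c=19

Final answer: 19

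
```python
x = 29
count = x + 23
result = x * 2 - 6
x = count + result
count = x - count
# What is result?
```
Trace:
  x=29
  x=29, count=52
  x=29, count=52, result=52
  x=104, count=52, result=52
  x=104, count=52, result=52

Final answer: 52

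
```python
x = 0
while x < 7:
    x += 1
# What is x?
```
Trace:
  x=0
  x=1
  x=2
  x=3
  x=4
  x=5
  x=6
  x=7

Final answer: 7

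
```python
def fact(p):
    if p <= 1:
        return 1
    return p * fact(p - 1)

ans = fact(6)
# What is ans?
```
Call trace:
fact(p=6)
  fact(p=5)
    fact(p=4)
      fact(p=3)
        fact(p=2)
          fact(p=1)
          -> return 1
        -> return 2
      -> return 6
    -> return 24
  -> return 120
-> return 720

Final answer: 720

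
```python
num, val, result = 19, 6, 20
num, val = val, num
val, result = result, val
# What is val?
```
Trace:
  num=19, val=6, result=20
  num=6, val=19, result=20
  num=6, val=20, result=19

Final answer: 20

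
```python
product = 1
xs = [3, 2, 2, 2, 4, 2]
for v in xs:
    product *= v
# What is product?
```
Trace:
  product=1
  product=3, v=3
  product=6, v=2
  product=12, v=2
  product=24, v=2
  product=96, v=4
  product=192, v=2

Final answer: 192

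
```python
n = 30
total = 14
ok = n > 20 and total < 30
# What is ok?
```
Trace:
  n=30
  n=30, total=14
  n=30, total=14, ok=True

Final answer: True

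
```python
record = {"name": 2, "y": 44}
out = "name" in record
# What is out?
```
Trace:
  record={'name': 2, 'y': 44}
  record={'name': 2, 'y': 44}, out=True

Final answer: True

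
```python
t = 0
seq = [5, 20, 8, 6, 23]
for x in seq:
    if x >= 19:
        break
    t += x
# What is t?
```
Trace:
  t=0
  t=5, x=5
  t=5, x=20

Final answer: 5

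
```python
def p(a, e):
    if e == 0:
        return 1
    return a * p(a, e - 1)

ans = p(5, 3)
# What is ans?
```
Call trace:
p(a=5, e=3)
  p(a=5, e=2)
    p(a=5, e=1)
      p(a=5, e=0)
      -> return 1
    -> return 5
  -> return 25
-> return 125

Final answer: 125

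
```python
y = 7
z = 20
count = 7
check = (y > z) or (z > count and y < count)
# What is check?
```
Trace:
  y=7
  y=7, z=20
  y=7, z=20, count=7
  y=7, z=20, count=7, check=False

Final answer: False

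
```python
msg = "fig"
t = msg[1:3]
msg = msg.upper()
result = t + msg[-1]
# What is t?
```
Trace:
  msg='fig'
  msg='fig', t='ig'
  msg='FIG', t='ig'
  msg='FIG', t='ig', result='igG'

Final answer: 'ig'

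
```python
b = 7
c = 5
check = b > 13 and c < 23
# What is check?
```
Trace:
  b=7
  b=7, c=5
  b=7, c=5, check=False

Final answer: False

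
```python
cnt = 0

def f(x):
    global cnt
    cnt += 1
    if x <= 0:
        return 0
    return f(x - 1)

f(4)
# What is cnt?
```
Call trace:
f(x=4)
  f(x=3)
    f(x=2)
      f(x=1)
        f(x=0)
        -> return 0
      -> return 0
    -> return 0
  -> return 0
-> return 0

cnt is incremented once per call. f is entered once for each x = 4, 3, 2, 1, 0 (the x <= 0 call returns without recursing), i.e. 4 + 1 calls.
cnt = 5

Final answer: 5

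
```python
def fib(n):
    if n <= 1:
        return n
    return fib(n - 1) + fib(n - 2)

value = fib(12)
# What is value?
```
Call trace (a repeated sub-call is expanded the first time; later identical calls just restate its return value):
fib(n=12)
  fib(n=11)
    fib(n=10)
      fib(n=9)
        fib(n=8)
          fib(n=7)
            fib(n=6)
              fib(n=5)
                fib(n=4)
                  fib(n=3)
                    fib(n=2)
                      fib(n=1)
                      -> return 1
                      fib(n=0)
                      -> return 0
                    -> return 1
                    fib(n=1)
                    -> return 1
                  -> return 2
                  fib(n=2) -> return 1  (same call as traced above)
                -> return 3
                fib(n=3) -> return 2  (same call as traced above)
              -> return 5
              fib(n=4) -> return 3  (same call as traced above)
            -> return 8
            fib(n=5) -> return 5  (same call as traced above)
          -> return 13
          fib(n=6) -> return 8  (same call as traced above)
        -> return 21
        fib(n=7) -> return 13  (same call as traced above)
      -> return 34
      fib(n=8) -> return 21  (same call as traced above)
    -> return 55
    fib(n=9) -> return 34  (same call as traced above)
  -> return 89
  fib(n=10) -> return 55  (same call as traced above)
-> return 144

Final answer: 144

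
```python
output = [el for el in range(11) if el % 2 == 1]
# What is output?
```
Trace:
  el=0
  el=1
  el=2
  el=3
  el=4
  el=5
  el=6
  el=7
  el=8
  el=9
  el=10
  output=[1, 3, 5, 7, 9]

Final answer: [1, 3, 5, 7, 9]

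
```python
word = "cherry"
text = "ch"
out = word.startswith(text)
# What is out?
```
Trace:
  word='cherry'
  word='cherry', text='ch'
  word='cherry', text='ch', out=True

Final answer: True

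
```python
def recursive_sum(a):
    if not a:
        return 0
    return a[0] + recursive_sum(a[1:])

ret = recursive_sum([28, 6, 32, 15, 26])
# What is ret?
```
Call trace:
recursive_sum(a=[28, 6, 32, 15, 26])
  recursive_sum(a=[6, 32, 15, 26])
    recursive_sum(a=[32, 15, 26])
      recursive_sum(a=[15, 26])
        recursive_sum(a=[26])
          recursive_sum(a=[])
          -> return 0
        -> return 26
      -> return 41
    -> return 73
  -> return 79
-> return 107

Final answer: 107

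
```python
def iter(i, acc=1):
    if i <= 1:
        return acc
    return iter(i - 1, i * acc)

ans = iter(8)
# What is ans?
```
Call trace:
iter(i=8, acc=1)
  iter(i=7, acc=8)
    iter(i=6, acc=56)
      iter(i=5, acc=336)
        iter(i=4, acc=1680)
          iter(i=3, acc=6720)
            iter(i=2, acc=20160)
              iter(i=1, acc=40320)
              -> return 40320
            -> return 40320
          -> return 40320
        -> return 40320
      -> return 40320
    -> return 40320
  -> return 40320
-> return 40320

Final answer: 40320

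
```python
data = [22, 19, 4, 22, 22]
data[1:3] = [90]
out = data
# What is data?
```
Trace:
  data=[22, 19, 4, 22, 22]
  data=[22, 90, 22, 22]
  data=[22, 90, 22, 22], out=[22, 90, 22, 22]

Final answer: [22, 90, 22, 22]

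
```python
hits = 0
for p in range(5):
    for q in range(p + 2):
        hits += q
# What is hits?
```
Trace:
  hits=0
  hits=0, p=0, q=0
  hits=1, p=0, q=1
  hits=1, p=1, q=0
  hits=2, p=1, q=1
  hits=4, p=1, q=2
  hits=4, p=2, q=0
  hits=5, p=2, q=1
  hits=7, p=2, q=2
  hits=10, p=2, q=3
  hits=10, p=3, q=0
  hits=11, p=3, q=1
  hits=13, p=3, q=2
  hits=16, p=3, q=3
  hits=20, p=3, q=4
  hits=20, p=4, q=0
  hits=21, p=4, q=1
  hits=23, p=4, q=2
  hits=26, p=4, q=3
  hits=30, p=4, q=4
  hits=35, p=4, q=5

Final answer: 35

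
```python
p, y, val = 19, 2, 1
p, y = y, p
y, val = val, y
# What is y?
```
Trace:
  p=19, y=2, val=1
  p=2, y=19, val=1
  p=2, y=1, val=19

Final answer: 1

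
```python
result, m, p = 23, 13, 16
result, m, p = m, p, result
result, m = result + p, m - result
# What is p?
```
Trace:
  result=23, m=13, p=16
  result=13, m=16, p=23
  result=36, m=3, p=23

Final answer: 23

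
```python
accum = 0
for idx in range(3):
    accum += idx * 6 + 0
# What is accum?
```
Trace:
  accum=0
  accum=0, idx=0
  accum=6, idx=1
  accum=18, idx=2

Final answer: 18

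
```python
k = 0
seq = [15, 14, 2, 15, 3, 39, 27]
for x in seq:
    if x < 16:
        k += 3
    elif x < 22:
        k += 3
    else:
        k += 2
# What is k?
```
Trace:
  k=0
  k=3, x=15
  k=6, x=14
  k=9, x=2
  k=12, x=15
  k=15, x=3
  k=17, x=39
  k=19, x=27

Final answer: 19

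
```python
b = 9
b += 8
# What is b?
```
Trace:
  b=9
  b=17

Final answer: 17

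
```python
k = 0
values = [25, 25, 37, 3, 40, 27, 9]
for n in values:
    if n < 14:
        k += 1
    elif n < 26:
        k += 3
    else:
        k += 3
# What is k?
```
Trace:
  k=0
  k=3, n=25
  k=6, n=25
  k=9, n=37
  k=10, n=3
  k=13, n=40
  k=16, n=27
  k=17, n=9

Final answer: 17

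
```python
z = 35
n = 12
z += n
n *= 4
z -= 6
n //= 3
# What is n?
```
Trace:
  z=35
  z=35, n=12
  z=47, n=12
  z=47, n=48
  z=41, n=48
  z=41, n=16

Final answer: 16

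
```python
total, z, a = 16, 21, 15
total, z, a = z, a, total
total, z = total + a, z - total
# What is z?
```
Trace:
  total=16, z=21, a=15
  total=21, z=15, a=16
  total=37, z=-6, a=16

Final answer: -6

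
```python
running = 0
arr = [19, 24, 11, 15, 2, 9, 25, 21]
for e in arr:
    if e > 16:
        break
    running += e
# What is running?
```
Trace:
  running=0
  running=0, e=19

Final answer: 0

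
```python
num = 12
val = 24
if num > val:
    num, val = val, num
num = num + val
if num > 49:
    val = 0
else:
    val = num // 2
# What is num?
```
Trace:
  num=12
  num=12, val=24
  num=12, val=24
  num=36, val=24
  num=36, val=18

Final answer: 36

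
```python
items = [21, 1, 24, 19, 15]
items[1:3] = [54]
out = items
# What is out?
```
Trace:
  items=[21, 1, 24, 19, 15]
  items=[21, 54, 19, 15]
  items=[21, 54, 19, 15], out=[21, 54, 19, 15]

Final answer: [21, 54, 19, 15]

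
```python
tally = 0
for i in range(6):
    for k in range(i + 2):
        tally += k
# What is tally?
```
Trace:
  tally=0
  tally=0, i=0, k=0
  tally=1, i=0, k=1
  tally=1, i=1, k=0
  tally=2, i=1, k=1
  tally=4, i=1, k=2
  tally=4, i=2, k=0
  tally=5, i=2, k=1
  tally=7, i=2, k=2
  tally=10, i=2, k=3
  tally=10, i=3, k=0
  tally=11, i=3, k=1
  tally=13, i=3, k=2
  tally=16, i=3, k=3
  tally=20, i=3, k=4
  tally=20, i=4, k=0
  tally=21, i=4, k=1
  tally=23, i=4, k=2
  tally=26, i=4, k=3
  tally=30, i=4, k=4
  tally=35, i=4, k=5
  tally=35, i=5, k=0
  tally=36, i=5, k=1
  tally=38, i=5, k=2
  tally=41, i=5, k=3
  tally=45, i=5, k=4
  tally=50, i=5, k=5
  tally=56, i=5, k=6

Final answer: 56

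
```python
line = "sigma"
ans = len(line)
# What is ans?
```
Trace:
  line='sigma'
  line='sigma', ans=5

Final answer: 5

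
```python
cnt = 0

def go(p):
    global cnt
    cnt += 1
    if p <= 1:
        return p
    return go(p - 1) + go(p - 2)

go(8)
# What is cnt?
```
Call trace (a repeated sub-call is expanded the first time; later identical calls just restate its return value):
go(p=8)
  go(p=7)
    go(p=6)
      go(p=5)
        go(p=4)
          go(p=3)
            go(p=2)
              go(p=1)
              -> return 1
              go(p=0)
              -> return 0
            -> return 1
            go(p=1)
            -> return 1
          -> return 2
          go(p=2) -> return 1  (same call as traced above)
        -> return 3
        go(p=3) -> return 2  (same call as traced above)
      -> return 5
      go(p=4) -> return 3  (same call as traced above)
    -> return 8
    go(p=5) -> return 5  (same call as traced above)
  -> return 13
  go(p=6) -> return 8  (same call as traced above)
-> return 21

cnt is incremented once per call, so count the calls in each subtree. Let C(p) = number of calls made by go(p).
C(0) = C(1) = 1 (base case, no recursion); C(p) = 1 + C(p - 1) + C(p - 2) otherwise.
C(2) = 1 + C(1) + C(0) = 1 + 1 + 1 = 3
C(3) = 1 + C(2) + C(1) = 1 + 3 + 1 = 5
C(4) = 1 + C(3) + C(2) = 1 + 5 + 3 = 9
C(5) = 1 + C(4) + C(3) = 1 + 9 + 5 = 15
C(6) = 1 + C(5) + C(4) = 1 + 15 + 9 = 25
C(7) = 1 + C(6) + C(5) = 1 + 25 + 15 = 41
C(8) = 1 + C(7) + C(6) = 1 + 41 + 25 = 67
cnt = C(8) = 67

Final answer: 67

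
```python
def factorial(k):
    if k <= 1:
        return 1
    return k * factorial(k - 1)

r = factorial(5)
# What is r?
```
Call trace:
factorial(k=5)
  factorial(k=4)
    factorial(k=3)
      factorial(k=2)
        factorial(k=1)
        -> return 1
      -> return 2
    -> return 6
  -> return 24
-> return 120

Final answer: 120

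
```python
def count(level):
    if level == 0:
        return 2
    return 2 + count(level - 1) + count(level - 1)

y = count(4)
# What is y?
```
Call trace (a repeated sub-call is expanded the first time; later identical calls just restate its return value):
count(level=4)
  count(level=3)
    count(level=2)
      count(level=1)
        count(level=0)
        -> return 2
        count(level=0)
        -> return 2
      -> return 6
      count(level=1) -> return 6  (same call as traced above)
    -> return 14
    count(level=2) -> return 14  (same call as traced above)
  -> return 30
  count(level=3) -> return 30  (same call as traced above)
-> return 62

Final answer: 62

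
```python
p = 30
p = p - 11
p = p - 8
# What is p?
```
Trace:
  p=30
  p=19
  p=11

Final answer: 11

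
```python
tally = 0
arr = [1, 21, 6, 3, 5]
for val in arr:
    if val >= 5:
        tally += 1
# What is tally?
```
Trace:
  tally=0
  tally=0, val=1
  tally=1, val=21
  tally=2, val=6
  tally=2, val=3
  tally=3, val=5

Final answer: 3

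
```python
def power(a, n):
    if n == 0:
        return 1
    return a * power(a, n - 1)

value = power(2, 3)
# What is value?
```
Call trace:
power(a=2, n=3)
  power(a=2, n=2)
    power(a=2, n=1)
      power(a=2, n=0)
      -> return 1
    -> return 2
  -> return 4
-> return 8

Final answer: 8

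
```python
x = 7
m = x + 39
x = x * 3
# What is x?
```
Trace:
  x=7
  x=7, m=46
  x=21, m=46

Final answer: 21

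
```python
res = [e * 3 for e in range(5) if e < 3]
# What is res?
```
Trace:
  e=0
  e=1
  e=2
  e=3
  e=4
  res=[0, 3, 6]

Final answer: [0, 3, 6]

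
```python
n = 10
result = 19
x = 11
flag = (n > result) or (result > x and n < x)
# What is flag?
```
Trace:
  n=10
  n=10, result=19
  n=10, result=19, x=11
  n=10, result=19, x=11, flag=True

Final answer: True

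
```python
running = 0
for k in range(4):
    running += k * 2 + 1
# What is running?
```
Trace:
  running=0
  running=1, k=0
  running=4, k=1
  running=9, k=2
  running=16, k=3

Final answer: 16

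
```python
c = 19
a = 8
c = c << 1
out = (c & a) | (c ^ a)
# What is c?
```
Trace:
  c=19
  c=19, a=8
  c=38, a=8
  c=38, a=8, out=46

Final answer: 38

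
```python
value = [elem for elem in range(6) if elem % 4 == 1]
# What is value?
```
Trace:
  elem=0
  elem=1
  elem=2
  elem=3
  elem=4
  elem=5
  value=[1, 5]

Final answer: [1, 5]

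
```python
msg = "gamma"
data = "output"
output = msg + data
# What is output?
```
Trace:
  msg='gamma'
  msg='gamma', data='output'
  msg='gamma', data='output', output='gammaoutput'

Final answer: 'gammaoutput'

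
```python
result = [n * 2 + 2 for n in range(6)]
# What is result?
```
Trace:
  n=0
  n=1
  n=2
  n=3
  n=4
  n=5
  result=[2, 4, 6, 8, 10, 12]

Final answer: [2, 4, 6, 8, 10, 12]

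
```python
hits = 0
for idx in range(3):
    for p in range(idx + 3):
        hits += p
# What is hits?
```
Trace:
  hits=0
  hits=0, idx=0, p=0
  hits=1, idx=0, p=1
  hits=3, idx=0, p=2
  hits=3, idx=1, p=0
  hits=4, idx=1, p=1
  hits=6, idx=1, p=2
  hits=9, idx=1, p=3
  hits=9, idx=2, p=0
  hits=10, idx=2, p=1
  hits=12, idx=2, p=2
  hits=15, idx=2, p=3
  hits=19, idx=2, p=4

Final answer: 19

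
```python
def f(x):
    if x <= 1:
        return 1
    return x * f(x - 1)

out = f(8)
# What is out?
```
Call trace:
f(x=8)
  f(x=7)
    f(x=6)
      f(x=5)
        f(x=4)
          f(x=3)
            f(x=2)
              f(x=1)
              -> return 1
            -> return 2
          -> return 6
        -> return 24
      -> return 120
    -> return 720
  -> return 5040
-> return 40320

Final answer: 40320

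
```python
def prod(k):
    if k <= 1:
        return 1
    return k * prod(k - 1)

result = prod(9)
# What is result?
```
Call trace:
prod(k=9)
  prod(k=8)
    prod(k=7)
      prod(k=6)
        prod(k=5)
          prod(k=4)
            prod(k=3)
              prod(k=2)
                prod(k=1)
                -> return 1
              -> return 2
            -> return 6
          -> return 24
        -> return 120
      -> return 720
    -> return 5040
  -> return 40320
-> return 362880

Final answer: 362880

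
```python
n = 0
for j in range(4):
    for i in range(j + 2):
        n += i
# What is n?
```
Trace:
  n=0
  n=0, j=0, i=0
  n=1, j=0, i=1
  n=1, j=1, i=0
  n=2, j=1, i=1
  n=4, j=1, i=2
  n=4, j=2, i=0
  n=5, j=2, i=1
  n=7, j=2, i=2
  n=10, j=2, i=3
  n=10, j=3, i=0
  n=11, j=3, i=1
  n=13, j=3, i=2
  n=16, j=3, i=3
  n=20, j=3, i=4

Final answer: 20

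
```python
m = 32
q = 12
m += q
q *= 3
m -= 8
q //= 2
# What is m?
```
Trace:
  m=32
  m=32, q=12
  m=44, q=12
  m=44, q=36
  m=36, q=36
  m=36, q=18

Final answer: 36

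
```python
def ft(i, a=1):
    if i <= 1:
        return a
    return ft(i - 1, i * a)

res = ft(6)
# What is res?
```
Call trace:
ft(i=6, a=1)
  ft(i=5, a=6)
    ft(i=4, a=30)
      ft(i=3, a=120)
        ft(i=2, a=360)
          ft(i=1, a=720)
          -> return 720
        -> return 720
      -> return 720
    -> return 720
  -> return 720
-> return 720

Final answer: 720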